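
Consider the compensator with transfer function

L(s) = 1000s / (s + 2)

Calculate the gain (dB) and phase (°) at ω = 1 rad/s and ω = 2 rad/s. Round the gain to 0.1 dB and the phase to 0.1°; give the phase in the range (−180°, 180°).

ω = 1: 53.0 dB, 63.4°; ω = 2: 57.0 dB, 45.0°

At s = jω = j1:
zero at origin: s = j1 → |·| = 1, ∠ = 90.00°
pole (s+2): 2 + j1 → |·| = √(2²+1²) = √5 ≈ 2.2361, ∠ = arctan(1/2) ≈ 26.57°
|L| = 1000 · 1 / 2.2361 ≈ 447.21
Gain = 20 log₁₀(447.21) ≈ 53.01 dB
∠L = 90.00° − 26.57° = 63.43°

At s = jω = j2:
zero at origin: s = j2 → |·| = 2, ∠ = 90.00°
pole (s+2): 2 + j2 → |·| = √(2²+2²) = √8 ≈ 2.8284, ∠ = arctan(2/2) ≈ 45.00°
|L| = 1000 · 2 / 2.8284 ≈ 707.11
Gain = 20 log₁₀(707.11) ≈ 56.99 dB
∠L = 90.00° − 45.00° = 45.00°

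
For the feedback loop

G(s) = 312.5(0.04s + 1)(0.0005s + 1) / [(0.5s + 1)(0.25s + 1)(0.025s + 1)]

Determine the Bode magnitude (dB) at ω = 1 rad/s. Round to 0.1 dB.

At ω = 1 rad/s:
zero (1 + j1·0.04) = 1 + j0.04 → |·| ≈ 1.0008, ∠ ≈ 2.29°
zero (1 + j1·0.0005) = 1 + j0.0005 → |·| ≈ 1, ∠ ≈ 0.03°
pole (1 + j1·0.5) = 1 + j0.5 → |·| ≈ 1.118, ∠ ≈ 26.57°
pole (1 + j1·0.25) = 1 + j0.25 → |·| ≈ 1.0308, ∠ ≈ 14.04°
pole (1 + j1·0.025) = 1 + j0.025 → |·| ≈ 1.0003, ∠ ≈ 1.43°
|G| = 312.5 · 1.0008 · 1 / (1.118 · 1.0308 · 1.0003) ≈ 271.3
Gain = 20 log₁₀(271.3) ≈ 48.67 dB

48.7 dB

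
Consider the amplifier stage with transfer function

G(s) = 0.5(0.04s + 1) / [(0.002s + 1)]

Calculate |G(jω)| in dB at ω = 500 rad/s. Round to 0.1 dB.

At ω = 500 rad/s:
zero (1 + j500·0.04) = 1 + j20 → |·| ≈ 20.025, ∠ ≈ 87.14°
pole (1 + j500·0.002) = 1 + j1 → |·| ≈ 1.4142, ∠ ≈ 45.00°
|G| = 0.5 · 20.025 / (1.4142) ≈ 7.08
Gain = 20 log₁₀(7.08) ≈ 17.00 dB

17.0 dB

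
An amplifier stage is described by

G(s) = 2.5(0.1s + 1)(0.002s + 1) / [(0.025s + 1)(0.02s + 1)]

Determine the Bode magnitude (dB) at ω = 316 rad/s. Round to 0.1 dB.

At ω = 316 rad/s:
zero (1 + j316·0.1) = 1 + j31.6 → |·| ≈ 31.616, ∠ ≈ 88.19°
zero (1 + j316·0.002) = 1 + j0.632 → |·| ≈ 1.183, ∠ ≈ 32.29°
pole (1 + j316·0.025) = 1 + j7.9 → |·| ≈ 7.963, ∠ ≈ 82.79°
pole (1 + j316·0.02) = 1 + j6.32 → |·| ≈ 6.3986, ∠ ≈ 81.01°
|G| = 2.5 · 31.616 · 1.183 / (7.963 · 6.3986) ≈ 1.8351
Gain = 20 log₁₀(1.8351) ≈ 5.27 dB

5.3 dB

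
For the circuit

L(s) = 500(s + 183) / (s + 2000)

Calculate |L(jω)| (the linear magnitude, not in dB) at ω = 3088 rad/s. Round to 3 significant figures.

420

At s = jω = j3088:
zero (s+183): 183 + j3088 → |·| = √(183²+3088²) = √9569233 ≈ 3093.4, ∠ = arctan(3088/183) ≈ 86.61°
pole (s+2000): 2000 + j3088 → |·| = √(2000²+3088²) = √13535744 ≈ 3679.1, ∠ = arctan(3088/2000) ≈ 57.07°
|L| = 500 · 3093.4 / 3679.1 ≈ 420.4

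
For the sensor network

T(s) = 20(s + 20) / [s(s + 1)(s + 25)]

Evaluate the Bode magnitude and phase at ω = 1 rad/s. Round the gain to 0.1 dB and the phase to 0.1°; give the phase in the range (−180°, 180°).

At s = jω = j1:
zero (s+20): 20 + j1 → |·| = √(20²+1²) = √401 ≈ 20.025, ∠ = arctan(1/20) ≈ 2.86°
pole (s+1): 1 + j1 → |·| = √(1²+1²) = √2 ≈ 1.4142, ∠ = arctan(1/1) ≈ 45.00°
pole (s+25): 25 + j1 → |·| = √(25²+1²) = √626 ≈ 25.02, ∠ = arctan(1/25) ≈ 2.29°
pole at origin: |s| = 1, ∠ = 90.00° (in denominator)
|T| = 20 · 20.025 / 35.383 ≈ 11.319
Gain = 20 log₁₀(11.319) ≈ 21.08 dB
∠T = 2.86° − 137.29° = -134.43°

21.1 dB, -134.4°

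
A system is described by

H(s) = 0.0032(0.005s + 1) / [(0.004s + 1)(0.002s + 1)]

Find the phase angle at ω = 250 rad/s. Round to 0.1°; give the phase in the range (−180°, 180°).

-20.2°

At ω = 250 rad/s:
zero (1 + j250·0.005) = 1 + j1.25 → |·| ≈ 1.6008, ∠ ≈ 51.34°
pole (1 + j250·0.004) = 1 + j1 → |·| ≈ 1.4142, ∠ ≈ 45.00°
pole (1 + j250·0.002) = 1 + j0.5 → |·| ≈ 1.118, ∠ ≈ 26.57°
∠H = (51.34°) − (45.00° + 26.57°) = -20.23°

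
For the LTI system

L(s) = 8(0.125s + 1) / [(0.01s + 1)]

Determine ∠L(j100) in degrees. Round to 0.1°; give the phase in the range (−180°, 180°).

At ω = 100 rad/s:
zero (1 + j100·0.125) = 1 + j12.5 → |·| ≈ 12.54, ∠ ≈ 85.43°
pole (1 + j100·0.01) = 1 + j1 → |·| ≈ 1.4142, ∠ ≈ 45.00°
∠L = (85.43°) − (45.00°) = 40.43°

40.4°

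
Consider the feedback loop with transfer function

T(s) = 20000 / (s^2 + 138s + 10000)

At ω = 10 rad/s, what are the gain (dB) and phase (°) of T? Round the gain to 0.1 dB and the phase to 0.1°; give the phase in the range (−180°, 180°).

6.0 dB, -7.9°

At s = jω = j10:
quadratic: (j10)² + 138·j10 + 10000 = 9900 + j1380 → |·| ≈ 9995.7, ∠ ≈ 7.94°
|T| = 20000 / 9995.7 ≈ 2.0009
Gain = 20 log₁₀(2.0009) ≈ 6.02 dB
∠T = 0.00° − 7.94° = -7.94°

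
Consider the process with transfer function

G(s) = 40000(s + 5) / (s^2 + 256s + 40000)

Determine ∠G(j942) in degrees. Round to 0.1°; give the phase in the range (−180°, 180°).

-74.4°

At s = jω = j942:
zero (s+5): 5 + j942 → |·| = √(5²+942²) = √887389 ≈ 942.01, ∠ = arctan(942/5) ≈ 89.70°
quadratic: (j942)² + 256·j942 + 40000 = -847364 + j241152 → |·| ≈ 8.8101e+05, ∠ ≈ 164.11°
∠G = 89.70° − 164.11° = -74.41°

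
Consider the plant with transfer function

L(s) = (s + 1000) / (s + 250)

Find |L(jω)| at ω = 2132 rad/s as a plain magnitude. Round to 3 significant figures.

1.10

At s = jω = j2132:
zero (s+1000): 1000 + j2132 → |·| = √(1000²+2132²) = √5545424 ≈ 2354.9, ∠ = arctan(2132/1000) ≈ 64.87°
pole (s+250): 250 + j2132 → |·| = √(250²+2132²) = √4607924 ≈ 2146.6, ∠ = arctan(2132/250) ≈ 83.31°
|L| = 1 · 2354.9 / 2146.6 ≈ 1.097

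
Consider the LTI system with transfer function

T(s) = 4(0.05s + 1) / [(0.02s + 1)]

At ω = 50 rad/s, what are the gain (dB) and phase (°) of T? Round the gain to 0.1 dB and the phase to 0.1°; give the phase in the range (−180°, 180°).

At ω = 50 rad/s:
zero (1 + j50·0.05) = 1 + j2.5 → |·| ≈ 2.6926, ∠ ≈ 68.20°
pole (1 + j50·0.02) = 1 + j1 → |·| ≈ 1.4142, ∠ ≈ 45.00°
|T| = 4 · 2.6926 / (1.4142) ≈ 7.6159
Gain = 20 log₁₀(7.6159) ≈ 17.63 dB
∠T = (68.20°) − (45.00°) = 23.20°

17.6 dB, 23.2°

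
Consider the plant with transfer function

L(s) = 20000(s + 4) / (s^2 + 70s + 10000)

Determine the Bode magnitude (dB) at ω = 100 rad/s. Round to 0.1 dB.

At s = jω = j100:
zero (s+4): 4 + j100 → |·| = √(4²+100²) = √10016 ≈ 100.08, ∠ = arctan(100/4) ≈ 87.71°
quadratic: (j100)² + 70·j100 + 10000 = 0 + j7000 → |·| ≈ 7000, ∠ ≈ 90.00°
|L| = 20000 · 100.08 / 7000 ≈ 285.94
Gain = 20 log₁₀(285.94) ≈ 49.13 dB

49.1 dB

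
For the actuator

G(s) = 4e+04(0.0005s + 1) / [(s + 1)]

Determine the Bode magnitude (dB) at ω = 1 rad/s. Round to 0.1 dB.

89.0 dB

At ω = 1 rad/s:
zero (1 + j1·0.0005) = 1 + j0.0005 → |·| ≈ 1, ∠ ≈ 0.03°
pole (1 + j1·1) = 1 + j1 → |·| ≈ 1.4142, ∠ ≈ 45.00°
|G| = 4e+04 · 1 / (1.4142) ≈ 28285
Gain = 20 log₁₀(28285) ≈ 89.03 dB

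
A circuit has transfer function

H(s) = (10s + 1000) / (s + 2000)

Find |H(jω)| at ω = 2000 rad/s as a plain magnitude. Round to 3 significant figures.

7.08

Substitute s = j2000:
Numerator: 10(j2000) + 1000 = 1000 + j20000
Denominator: (j2000) + 2000 = 2000 + j2000
|N| = √(1000² + 20000²) ≈ 20025, ∠N ≈ 87.14°
|D| = √(2000² + 2000²) ≈ 2828.4, ∠D ≈ 45.00°
|H| = 20025 / 2828.4 ≈ 7.08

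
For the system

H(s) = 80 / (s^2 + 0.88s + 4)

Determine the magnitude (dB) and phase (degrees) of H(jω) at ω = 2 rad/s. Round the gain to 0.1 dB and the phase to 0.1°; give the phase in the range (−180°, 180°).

At s = jω = j2:
quadratic: (j2)² + 0.88·j2 + 4 = 0 + j1.76 → |·| ≈ 1.76, ∠ ≈ 90.00°
|H| = 80 / 1.76 ≈ 45.455
Gain = 20 log₁₀(45.455) ≈ 33.15 dB
∠H = 0.00° − 90.00° = -90.00°

33.2 dB, -90.0°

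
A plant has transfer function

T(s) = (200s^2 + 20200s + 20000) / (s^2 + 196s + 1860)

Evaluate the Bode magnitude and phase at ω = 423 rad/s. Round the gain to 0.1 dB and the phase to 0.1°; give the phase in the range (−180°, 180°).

Substitute s = j423:
Numerator: 200(j423)^2 + 20200(j423) + 20000 = -35765800 + j8544600
Denominator: (j423)^2 + 196(j423) + 1860 = -177069 + j82908
|N| = √(35765800² + 8544600²) ≈ 3.6772e+07, ∠N ≈ 166.56°
|D| = √(177069² + 82908²) ≈ 1.9552e+05, ∠D ≈ 154.91°
|T| = 3.6772e+07 / 1.9552e+05 ≈ 188.07
Gain = 20 log₁₀(188.07) ≈ 45.49 dB
∠T = 166.56° − 154.91° = 11.65°

45.5 dB, 11.7°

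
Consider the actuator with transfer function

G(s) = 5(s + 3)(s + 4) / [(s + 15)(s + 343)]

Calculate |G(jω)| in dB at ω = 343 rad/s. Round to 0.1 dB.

At s = jω = j343:
zero (s+3): 3 + j343 → |·| = √(3²+343²) = √117658 ≈ 343.01, ∠ = arctan(343/3) ≈ 89.50°
zero (s+4): 4 + j343 → |·| = √(4²+343²) = √117665 ≈ 343.02, ∠ = arctan(343/4) ≈ 89.33°
pole (s+15): 15 + j343 → |·| = √(15²+343²) = √117874 ≈ 343.33, ∠ = arctan(343/15) ≈ 87.50°
pole (s+343): 343 + j343 → |·| = √(343²+343²) = √235298 ≈ 485.08, ∠ = arctan(343/343) ≈ 45.00°
|G| = 5 · 1.1766e+05 / 1.6654e+05 ≈ 3.5325
Gain = 20 log₁₀(3.5325) ≈ 10.96 dB

11.0 dB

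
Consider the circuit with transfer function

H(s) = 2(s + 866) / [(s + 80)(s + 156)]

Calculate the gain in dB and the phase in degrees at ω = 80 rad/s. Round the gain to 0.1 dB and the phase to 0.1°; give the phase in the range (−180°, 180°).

-21.1 dB, -66.9°

At s = jω = j80:
zero (s+866): 866 + j80 → |·| = √(866²+80²) = √756356 ≈ 869.69, ∠ = arctan(80/866) ≈ 5.28°
pole (s+80): 80 + j80 → |·| = √(80²+80²) = √12800 ≈ 113.14, ∠ = arctan(80/80) ≈ 45.00°
pole (s+156): 156 + j80 → |·| = √(156²+80²) = √30736 ≈ 175.32, ∠ = arctan(80/156) ≈ 27.15°
|H| = 2 · 869.69 / 19836 ≈ 0.087688
Gain = 20 log₁₀(0.087688) ≈ -21.14 dB
∠H = 5.28° − 72.15° = -66.87°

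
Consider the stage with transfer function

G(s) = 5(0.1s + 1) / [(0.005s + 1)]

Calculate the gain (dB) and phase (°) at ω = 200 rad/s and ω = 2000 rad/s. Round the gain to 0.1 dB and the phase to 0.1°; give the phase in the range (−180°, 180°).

At ω = 200 rad/s:
zero (1 + j200·0.1) = 1 + j20 → |·| ≈ 20.025, ∠ ≈ 87.14°
pole (1 + j200·0.005) = 1 + j1 → |·| ≈ 1.4142, ∠ ≈ 45.00°
|G| = 5 · 20.025 / (1.4142) ≈ 70.8
Gain = 20 log₁₀(70.8) ≈ 37.00 dB
∠G = (87.14°) − (45.00°) = 42.14°

At ω = 2000 rad/s:
zero (1 + j2000·0.1) = 1 + j200 → |·| ≈ 200, ∠ ≈ 89.71°
pole (1 + j2000·0.005) = 1 + j10 → |·| ≈ 10.05, ∠ ≈ 84.29°
|G| = 5 · 200 / (10.05) ≈ 99.502
Gain = 20 log₁₀(99.502) ≈ 39.96 dB
∠G = (89.71°) − (84.29°) = 5.42°

ω = 200: 37.0 dB, 42.1°; ω = 2000: 40.0 dB, 5.4°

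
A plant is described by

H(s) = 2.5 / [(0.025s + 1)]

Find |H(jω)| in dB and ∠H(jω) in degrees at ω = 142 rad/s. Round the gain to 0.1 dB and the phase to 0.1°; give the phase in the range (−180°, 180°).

At ω = 142 rad/s:
pole (1 + j142·0.025) = 1 + j3.55 → |·| ≈ 3.6882, ∠ ≈ 74.27°
|H| = 2.5 · 1 / (3.6882) ≈ 0.67784
Gain = 20 log₁₀(0.67784) ≈ -3.38 dB
∠H = (0°) − (74.27°) = -74.27°

-3.4 dB, -74.3°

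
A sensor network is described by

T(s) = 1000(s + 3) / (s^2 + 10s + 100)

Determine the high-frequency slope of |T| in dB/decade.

-20 dB/decade

Each pole contributes −20 dB/decade at high frequency; each zero contributes +20 dB/decade.
Net: 1 zero(s) − 2 pole(s) → -20 dB/decade.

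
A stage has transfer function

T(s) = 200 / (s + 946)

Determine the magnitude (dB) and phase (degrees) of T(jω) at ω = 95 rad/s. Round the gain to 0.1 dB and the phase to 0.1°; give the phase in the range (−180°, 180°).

-13.5 dB, -5.7°

Substitute s = j95:
Numerator: 200 = 200 + j0
Denominator: (j95) + 946 = 946 + j95
|N| = √(200² + 0²) ≈ 200, ∠N ≈ 0.00°
|D| = √(946² + 95²) ≈ 950.76, ∠D ≈ 5.73°
|T| = 200 / 950.76 ≈ 0.21036
Gain = 20 log₁₀(0.21036) ≈ -13.54 dB
∠T = 0.00° − 5.73° = -5.73°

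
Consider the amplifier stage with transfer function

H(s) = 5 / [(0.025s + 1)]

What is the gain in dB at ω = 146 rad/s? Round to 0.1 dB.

2.4 dB

At ω = 146 rad/s:
pole (1 + j146·0.025) = 1 + j3.65 → |·| ≈ 3.7845, ∠ ≈ 74.68°
|H| = 5 · 1 / (3.7845) ≈ 1.3212
Gain = 20 log₁₀(1.3212) ≈ 2.42 dB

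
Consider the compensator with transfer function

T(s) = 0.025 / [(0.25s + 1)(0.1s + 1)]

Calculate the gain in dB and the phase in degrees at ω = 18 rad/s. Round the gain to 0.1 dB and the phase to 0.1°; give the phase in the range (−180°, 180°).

-51.6 dB, -138.4°

At ω = 18 rad/s:
pole (1 + j18·0.25) = 1 + j4.5 → |·| ≈ 4.6098, ∠ ≈ 77.47°
pole (1 + j18·0.1) = 1 + j1.8 → |·| ≈ 2.0591, ∠ ≈ 60.95°
|T| = 0.025 · 1 / (4.6098 · 2.0591) ≈ 0.0026338
Gain = 20 log₁₀(0.0026338) ≈ -51.59 dB
∠T = (0°) − (77.47° + 60.95°) = -138.42°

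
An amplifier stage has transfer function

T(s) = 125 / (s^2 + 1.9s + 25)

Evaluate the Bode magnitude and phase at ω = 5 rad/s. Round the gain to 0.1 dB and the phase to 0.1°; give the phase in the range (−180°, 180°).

At s = jω = j5:
quadratic: (j5)² + 1.9·j5 + 25 = 0 + j9.5 → |·| ≈ 9.5, ∠ ≈ 90.00°
|T| = 125 / 9.5 ≈ 13.158
Gain = 20 log₁₀(13.158) ≈ 22.38 dB
∠T = 0.00° − 90.00° = -90.00°

22.4 dB, -90.0°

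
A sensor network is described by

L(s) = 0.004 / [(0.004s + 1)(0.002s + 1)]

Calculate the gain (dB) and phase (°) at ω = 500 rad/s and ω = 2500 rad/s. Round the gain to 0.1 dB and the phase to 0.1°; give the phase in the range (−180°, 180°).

ω = 500: -58.0 dB, -108.4°; ω = 2500: -82.2 dB, -163.0°

At ω = 500 rad/s:
pole (1 + j500·0.004) = 1 + j2 → |·| ≈ 2.2361, ∠ ≈ 63.43°
pole (1 + j500·0.002) = 1 + j1 → |·| ≈ 1.4142, ∠ ≈ 45.00°
|L| = 0.004 · 1 / (2.2361 · 1.4142) ≈ 0.0012649
Gain = 20 log₁₀(0.0012649) ≈ -57.96 dB
∠L = (0°) − (63.43° + 45.00°) = -108.43°

At ω = 2500 rad/s:
pole (1 + j2500·0.004) = 1 + j10 → |·| ≈ 10.05, ∠ ≈ 84.29°
pole (1 + j2500·0.002) = 1 + j5 → |·| ≈ 5.099, ∠ ≈ 78.69°
|L| = 0.004 · 1 / (10.05 · 5.099) ≈ 7.8056e-05
Gain = 20 log₁₀(7.8056e-05) ≈ -82.15 dB
∠L = (0°) − (84.29° + 78.69°) = -162.98°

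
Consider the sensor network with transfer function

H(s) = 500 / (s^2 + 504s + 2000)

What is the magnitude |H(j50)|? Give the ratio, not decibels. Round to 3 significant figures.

Substitute s = j50:
Numerator: 500 = 500 + j0
Denominator: (j50)^2 + 504(j50) + 2000 = -500 + j25200
|N| = √(500² + 0²) ≈ 500, ∠N ≈ 0.00°
|D| = √(500² + 25200²) ≈ 25205, ∠D ≈ 91.14°
|H| = 500 / 25205 ≈ 0.019837

0.0198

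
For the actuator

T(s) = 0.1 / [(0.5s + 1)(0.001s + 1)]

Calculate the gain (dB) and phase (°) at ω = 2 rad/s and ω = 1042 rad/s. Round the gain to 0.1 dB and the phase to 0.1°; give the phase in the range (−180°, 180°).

ω = 2: -23.0 dB, -45.1°; ω = 1042: -77.5 dB, -136.1°

At ω = 2 rad/s:
pole (1 + j2·0.5) = 1 + j1 → |·| ≈ 1.4142, ∠ ≈ 45.00°
pole (1 + j2·0.001) = 1 + j0.002 → |·| ≈ 1, ∠ ≈ 0.11°
|T| = 0.1 · 1 / (1.4142 · 1) ≈ 0.070711
Gain = 20 log₁₀(0.070711) ≈ -23.01 dB
∠T = (0°) − (45.00° + 0.11°) = -45.11°

At ω = 1042 rad/s:
pole (1 + j1042·0.5) = 1 + j521 → |·| ≈ 521, ∠ ≈ 89.89°
pole (1 + j1042·0.001) = 1 + j1.042 → |·| ≈ 1.4442, ∠ ≈ 46.18°
|T| = 0.1 · 1 / (521 · 1.4442) ≈ 0.0001329
Gain = 20 log₁₀(0.0001329) ≈ -77.53 dB
∠T = (0°) − (89.89° + 46.18°) = -136.07°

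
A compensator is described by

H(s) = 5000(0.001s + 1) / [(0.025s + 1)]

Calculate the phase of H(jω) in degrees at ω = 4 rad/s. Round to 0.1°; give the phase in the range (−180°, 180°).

At ω = 4 rad/s:
zero (1 + j4·0.001) = 1 + j0.004 → |·| ≈ 1, ∠ ≈ 0.23°
pole (1 + j4·0.025) = 1 + j0.1 → |·| ≈ 1.005, ∠ ≈ 5.71°
∠H = (0.23°) − (5.71°) = -5.48°

-5.5°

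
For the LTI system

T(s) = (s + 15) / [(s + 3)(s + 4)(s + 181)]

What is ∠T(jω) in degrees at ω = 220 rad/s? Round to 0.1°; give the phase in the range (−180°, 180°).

-142.6°

At s = jω = j220:
zero (s+15): 15 + j220 → |·| = √(15²+220²) = √48625 ≈ 220.51, ∠ = arctan(220/15) ≈ 86.10°
pole (s+3): 3 + j220 → |·| = √(3²+220²) = √48409 ≈ 220.02, ∠ = arctan(220/3) ≈ 89.22°
pole (s+4): 4 + j220 → |·| = √(4²+220²) = √48416 ≈ 220.04, ∠ = arctan(220/4) ≈ 88.96°
pole (s+181): 181 + j220 → |·| = √(181²+220²) = √81161 ≈ 284.89, ∠ = arctan(220/181) ≈ 50.55°
∠T = 86.10° − 228.73° = -142.63°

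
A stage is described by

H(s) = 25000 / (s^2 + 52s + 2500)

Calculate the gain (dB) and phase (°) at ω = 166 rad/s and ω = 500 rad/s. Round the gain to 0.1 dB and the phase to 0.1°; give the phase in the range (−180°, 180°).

At s = jω = j166:
quadratic: (j166)² + 52·j166 + 2500 = -25056 + j8632 → |·| ≈ 26501, ∠ ≈ 160.99°
|H| = 25000 / 26501 ≈ 0.94336
Gain = 20 log₁₀(0.94336) ≈ -0.51 dB
∠H = 0.00° − 160.99° = -160.99°

At s = jω = j500:
quadratic: (j500)² + 52·j500 + 2500 = -247500 + j26000 → |·| ≈ 2.4886e+05, ∠ ≈ 174.00°
|H| = 25000 / 2.4886e+05 ≈ 0.10046
Gain = 20 log₁₀(0.10046) ≈ -19.96 dB
∠H = 0.00° − 174.00° = -174.00°

ω = 166: -0.5 dB, -161.0°; ω = 500: -20.0 dB, -174.0°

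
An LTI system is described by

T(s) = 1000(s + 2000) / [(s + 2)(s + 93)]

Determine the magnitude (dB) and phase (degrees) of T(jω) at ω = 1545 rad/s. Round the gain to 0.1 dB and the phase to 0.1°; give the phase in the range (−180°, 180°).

At s = jω = j1545:
zero (s+2000): 2000 + j1545 → |·| = √(2000²+1545²) = √6387025 ≈ 2527.3, ∠ = arctan(1545/2000) ≈ 37.69°
pole (s+2): 2 + j1545 → |·| = √(2²+1545²) = √2387029 ≈ 1545, ∠ = arctan(1545/2) ≈ 89.93°
pole (s+93): 93 + j1545 → |·| = √(93²+1545²) = √2395674 ≈ 1547.8, ∠ = arctan(1545/93) ≈ 86.56°
|T| = 1000 · 2527.3 / 2.3914e+06 ≈ 1.0568
Gain = 20 log₁₀(1.0568) ≈ 0.48 dB
∠T = 37.69° − 176.49° = -138.80°

0.5 dB, -138.8°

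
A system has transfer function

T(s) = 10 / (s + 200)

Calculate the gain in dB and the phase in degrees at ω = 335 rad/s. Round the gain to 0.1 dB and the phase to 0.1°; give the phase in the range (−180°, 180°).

At s = jω = j335:
pole (s+200): 200 + j335 → |·| = √(200²+335²) = √152225 ≈ 390.16, ∠ = arctan(335/200) ≈ 59.16°
|T| = 10 / 390.16 ≈ 0.025631
Gain = 20 log₁₀(0.025631) ≈ -31.82 dB
∠T = 0.00° − 59.16° = -59.16°

-31.8 dB, -59.2°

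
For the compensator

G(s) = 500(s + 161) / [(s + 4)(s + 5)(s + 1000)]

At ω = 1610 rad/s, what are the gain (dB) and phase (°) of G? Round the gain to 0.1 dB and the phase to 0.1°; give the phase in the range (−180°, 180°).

-75.7 dB, -153.5°

At s = jω = j1610:
zero (s+161): 161 + j1610 → |·| = √(161²+1610²) = √2618021 ≈ 1618, ∠ = arctan(1610/161) ≈ 84.29°
pole (s+4): 4 + j1610 → |·| = √(4²+1610²) = √2592116 ≈ 1610, ∠ = arctan(1610/4) ≈ 89.86°
pole (s+5): 5 + j1610 → |·| = √(5²+1610²) = √2592125 ≈ 1610, ∠ = arctan(1610/5) ≈ 89.82°
pole (s+1000): 1000 + j1610 → |·| = √(1000²+1610²) = √3592100 ≈ 1895.3, ∠ = arctan(1610/1000) ≈ 58.15°
|G| = 500 · 1618 / 4.9128e+09 ≈ 0.00016467
Gain = 20 log₁₀(0.00016467) ≈ -75.67 dB
∠G = 84.29° − 237.83° = -153.54°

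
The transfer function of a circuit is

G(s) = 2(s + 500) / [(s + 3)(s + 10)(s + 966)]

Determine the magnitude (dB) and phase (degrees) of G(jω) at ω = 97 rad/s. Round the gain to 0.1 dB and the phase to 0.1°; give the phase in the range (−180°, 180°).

-79.1 dB, -167.1°

At s = jω = j97:
zero (s+500): 500 + j97 → |·| = √(500²+97²) = √259409 ≈ 509.32, ∠ = arctan(97/500) ≈ 10.98°
pole (s+3): 3 + j97 → |·| = √(3²+97²) = √9418 ≈ 97.046, ∠ = arctan(97/3) ≈ 88.23°
pole (s+10): 10 + j97 → |·| = √(10²+97²) = √9509 ≈ 97.514, ∠ = arctan(97/10) ≈ 84.11°
pole (s+966): 966 + j97 → |·| = √(966²+97²) = √942565 ≈ 970.86, ∠ = arctan(97/966) ≈ 5.73°
|G| = 2 · 509.32 / 9.1876e+06 ≈ 0.00011087
Gain = 20 log₁₀(0.00011087) ≈ -79.10 dB
∠G = 10.98° − 178.07° = -167.09°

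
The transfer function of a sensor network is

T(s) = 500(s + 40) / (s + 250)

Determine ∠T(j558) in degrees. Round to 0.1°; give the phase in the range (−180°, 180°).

20.0°

At s = jω = j558:
zero (s+40): 40 + j558 → |·| = √(40²+558²) = √312964 ≈ 559.43, ∠ = arctan(558/40) ≈ 85.90°
pole (s+250): 250 + j558 → |·| = √(250²+558²) = √373864 ≈ 611.44, ∠ = arctan(558/250) ≈ 65.87°
∠T = 85.90° − 65.87° = 20.03°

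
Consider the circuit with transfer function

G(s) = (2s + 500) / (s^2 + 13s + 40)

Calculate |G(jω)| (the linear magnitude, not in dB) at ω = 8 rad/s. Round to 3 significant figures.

Substitute s = j8:
Numerator: 2(j8) + 500 = 500 + j16
Denominator: (j8)^2 + 13(j8) + 40 = -24 + j104
|N| = √(500² + 16²) ≈ 500.26, ∠N ≈ 1.83°
|D| = √(24² + 104²) ≈ 106.73, ∠D ≈ 102.99°
|G| = 500.26 / 106.73 ≈ 4.6872

4.69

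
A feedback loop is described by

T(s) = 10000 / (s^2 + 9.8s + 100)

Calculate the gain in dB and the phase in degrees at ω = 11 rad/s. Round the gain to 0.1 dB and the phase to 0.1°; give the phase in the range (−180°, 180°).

At s = jω = j11:
quadratic: (j11)² + 9.8·j11 + 100 = -21 + j107.8 → |·| ≈ 109.83, ∠ ≈ 101.02°
|T| = 10000 / 109.83 ≈ 91.05
Gain = 20 log₁₀(91.05) ≈ 39.19 dB
∠T = 0.00° − 101.02° = -101.02°

39.2 dB, -101.0°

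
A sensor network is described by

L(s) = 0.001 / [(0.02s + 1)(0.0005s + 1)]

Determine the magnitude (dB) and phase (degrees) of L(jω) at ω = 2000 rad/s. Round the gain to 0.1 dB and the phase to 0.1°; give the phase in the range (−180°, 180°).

-95.1 dB, -133.6°

At ω = 2000 rad/s:
pole (1 + j2000·0.02) = 1 + j40 → |·| ≈ 40.012, ∠ ≈ 88.57°
pole (1 + j2000·0.0005) = 1 + j1 → |·| ≈ 1.4142, ∠ ≈ 45.00°
|L| = 0.001 · 1 / (40.012 · 1.4142) ≈ 1.7673e-05
Gain = 20 log₁₀(1.7673e-05) ≈ -95.05 dB
∠L = (0°) − (88.57° + 45.00°) = -133.57°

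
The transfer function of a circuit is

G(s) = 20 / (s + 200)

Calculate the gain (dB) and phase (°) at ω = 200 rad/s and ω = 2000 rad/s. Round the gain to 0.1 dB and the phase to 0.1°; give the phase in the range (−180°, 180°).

At s = jω = j200:
pole (s+200): 200 + j200 → |·| = √(200²+200²) = √80000 ≈ 282.84, ∠ = arctan(200/200) ≈ 45.00°
|G| = 20 / 282.84 ≈ 0.070711
Gain = 20 log₁₀(0.070711) ≈ -23.01 dB
∠G = 0.00° − 45.00° = -45.00°

At s = jω = j2000:
pole (s+200): 200 + j2000 → |·| = √(200²+2000²) = √4040000 ≈ 2010, ∠ = arctan(2000/200) ≈ 84.29°
|G| = 20 / 2010 ≈ 0.0099502
Gain = 20 log₁₀(0.0099502) ≈ -40.04 dB
∠G = 0.00° − 84.29° = -84.29°

ω = 200: -23.0 dB, -45.0°; ω = 2000: -40.0 dB, -84.3°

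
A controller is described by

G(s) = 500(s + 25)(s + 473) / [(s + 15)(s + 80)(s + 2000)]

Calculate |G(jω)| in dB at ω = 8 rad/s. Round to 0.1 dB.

At s = jω = j8:
zero (s+25): 25 + j8 → |·| = √(25²+8²) = √689 ≈ 26.249, ∠ = arctan(8/25) ≈ 17.74°
zero (s+473): 473 + j8 → |·| = √(473²+8²) = √223793 ≈ 473.07, ∠ = arctan(8/473) ≈ 0.97°
pole (s+15): 15 + j8 → |·| = √(15²+8²) = √289 ≈ 17, ∠ = arctan(8/15) ≈ 28.07°
pole (s+80): 80 + j8 → |·| = √(80²+8²) = √6464 ≈ 80.399, ∠ = arctan(8/80) ≈ 5.71°
pole (s+2000): 2000 + j8 → |·| = √(2000²+8²) = √4000064 ≈ 2000, ∠ = arctan(8/2000) ≈ 0.23°
|G| = 500 · 12418 / 2.7336e+06 ≈ 2.2714
Gain = 20 log₁₀(2.2714) ≈ 7.13 dB

7.1 dB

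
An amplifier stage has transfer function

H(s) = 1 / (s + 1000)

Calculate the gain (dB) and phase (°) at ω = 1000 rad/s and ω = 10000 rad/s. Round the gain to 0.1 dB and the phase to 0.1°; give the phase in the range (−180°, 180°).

Substitute s = j1000:
Numerator: 1 = 1 + j0
Denominator: (j1000) + 1000 = 1000 + j1000
|N| = √(1² + 0²) ≈ 1, ∠N ≈ 0.00°
|D| = √(1000² + 1000²) ≈ 1414.2, ∠D ≈ 45.00°
|H| = 1 / 1414.2 ≈ 0.00070711
Gain = 20 log₁₀(0.00070711) ≈ -63.01 dB
∠H = 0.00° − 45.00° = -45.00°

Substitute s = j10000:
Numerator: 1 = 1 + j0
Denominator: (j10000) + 1000 = 1000 + j10000
|N| = √(1² + 0²) ≈ 1, ∠N ≈ 0.00°
|D| = √(1000² + 10000²) ≈ 10050, ∠D ≈ 84.29°
|H| = 1 / 10050 ≈ 9.9502e-05
Gain = 20 log₁₀(9.9502e-05) ≈ -80.04 dB
∠H = 0.00° − 84.29° = -84.29°

ω = 1000: -63.0 dB, -45.0°; ω = 10000: -80.0 dB, -84.3°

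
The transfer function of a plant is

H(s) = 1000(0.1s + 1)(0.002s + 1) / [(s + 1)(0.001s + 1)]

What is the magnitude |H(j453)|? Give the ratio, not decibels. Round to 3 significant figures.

123

At ω = 453 rad/s:
zero (1 + j453·0.1) = 1 + j45.3 → |·| ≈ 45.311, ∠ ≈ 88.74°
zero (1 + j453·0.002) = 1 + j0.906 → |·| ≈ 1.3494, ∠ ≈ 42.18°
pole (1 + j453·1) = 1 + j453 → |·| ≈ 453, ∠ ≈ 89.87°
pole (1 + j453·0.001) = 1 + j0.453 → |·| ≈ 1.0978, ∠ ≈ 24.37°
|H| = 1000 · 45.311 · 1.3494 / (453 · 1.0978) ≈ 122.95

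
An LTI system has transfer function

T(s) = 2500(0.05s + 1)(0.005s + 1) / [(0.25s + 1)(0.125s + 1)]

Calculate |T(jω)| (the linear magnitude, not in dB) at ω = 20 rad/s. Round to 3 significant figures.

At ω = 20 rad/s:
zero (1 + j20·0.05) = 1 + j1 → |·| ≈ 1.4142, ∠ ≈ 45.00°
zero (1 + j20·0.005) = 1 + j0.1 → |·| ≈ 1.005, ∠ ≈ 5.71°
pole (1 + j20·0.25) = 1 + j5 → |·| ≈ 5.099, ∠ ≈ 78.69°
pole (1 + j20·0.125) = 1 + j2.5 → |·| ≈ 2.6926, ∠ ≈ 68.20°
|T| = 2500 · 1.4142 · 1.005 / (5.099 · 2.6926) ≈ 258.8

259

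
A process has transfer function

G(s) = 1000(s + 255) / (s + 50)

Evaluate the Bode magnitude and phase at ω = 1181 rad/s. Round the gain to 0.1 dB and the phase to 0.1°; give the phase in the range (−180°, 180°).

60.2 dB, -9.8°

At s = jω = j1181:
zero (s+255): 255 + j1181 → |·| = √(255²+1181²) = √1459786 ≈ 1208.2, ∠ = arctan(1181/255) ≈ 77.82°
pole (s+50): 50 + j1181 → |·| = √(50²+1181²) = √1397261 ≈ 1182.1, ∠ = arctan(1181/50) ≈ 87.58°
|G| = 1000 · 1208.2 / 1182.1 ≈ 1022.1
Gain = 20 log₁₀(1022.1) ≈ 60.19 dB
∠G = 77.82° − 87.58° = -9.76°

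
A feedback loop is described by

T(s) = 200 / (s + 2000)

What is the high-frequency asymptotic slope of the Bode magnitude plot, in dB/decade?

Each pole contributes −20 dB/decade at high frequency; each zero contributes +20 dB/decade.
Net: 0 zero(s) − 1 pole(s) → -20 dB/decade.

-20 dB/decade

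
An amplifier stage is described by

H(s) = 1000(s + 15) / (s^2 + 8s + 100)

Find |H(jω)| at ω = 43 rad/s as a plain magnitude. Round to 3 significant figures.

At s = jω = j43:
zero (s+15): 15 + j43 → |·| = √(15²+43²) = √2074 ≈ 45.541, ∠ = arctan(43/15) ≈ 70.77°
quadratic: (j43)² + 8·j43 + 100 = -1749 + j344 → |·| ≈ 1782.5, ∠ ≈ 168.87°
|H| = 1000 · 45.541 / 1782.5 ≈ 25.549

25.5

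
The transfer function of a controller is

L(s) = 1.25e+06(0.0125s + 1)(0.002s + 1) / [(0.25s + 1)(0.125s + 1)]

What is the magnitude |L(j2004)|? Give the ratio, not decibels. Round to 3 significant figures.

1.03e+03

At ω = 2004 rad/s:
zero (1 + j2004·0.0125) = 1 + j25.05 → |·| ≈ 25.07, ∠ ≈ 87.71°
zero (1 + j2004·0.002) = 1 + j4.008 → |·| ≈ 4.1309, ∠ ≈ 75.99°
pole (1 + j2004·0.25) = 1 + j501 → |·| ≈ 501, ∠ ≈ 89.89°
pole (1 + j2004·0.125) = 1 + j250.5 → |·| ≈ 250.5, ∠ ≈ 89.77°
|L| = 1.25e+06 · 25.07 · 4.1309 / (501 · 250.5) ≈ 1031.5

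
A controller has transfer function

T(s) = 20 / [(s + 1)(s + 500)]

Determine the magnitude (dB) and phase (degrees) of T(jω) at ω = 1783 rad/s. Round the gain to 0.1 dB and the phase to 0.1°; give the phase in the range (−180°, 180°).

-104.4 dB, -164.3°

At s = jω = j1783:
pole (s+1): 1 + j1783 → |·| = √(1²+1783²) = √3179090 ≈ 1783, ∠ = arctan(1783/1) ≈ 89.97°
pole (s+500): 500 + j1783 → |·| = √(500²+1783²) = √3429089 ≈ 1851.8, ∠ = arctan(1783/500) ≈ 74.34°
|T| = 20 / 3.3018e+06 ≈ 6.0573e-06
Gain = 20 log₁₀(6.0573e-06) ≈ -104.35 dB
∠T = 0.00° − 164.31° = -164.31°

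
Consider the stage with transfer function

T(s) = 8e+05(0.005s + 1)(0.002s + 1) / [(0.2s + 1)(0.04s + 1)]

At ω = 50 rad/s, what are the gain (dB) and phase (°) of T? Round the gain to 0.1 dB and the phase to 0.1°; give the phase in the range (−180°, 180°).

91.3 dB, -128.0°

At ω = 50 rad/s:
zero (1 + j50·0.005) = 1 + j0.25 → |·| ≈ 1.0308, ∠ ≈ 14.04°
zero (1 + j50·0.002) = 1 + j0.1 → |·| ≈ 1.005, ∠ ≈ 5.71°
pole (1 + j50·0.2) = 1 + j10 → |·| ≈ 10.05, ∠ ≈ 84.29°
pole (1 + j50·0.04) = 1 + j2 → |·| ≈ 2.2361, ∠ ≈ 63.43°
|T| = 8e+05 · 1.0308 · 1.005 / (10.05 · 2.2361) ≈ 36878
Gain = 20 log₁₀(36878) ≈ 91.34 dB
∠T = (14.04° + 5.71°) − (84.29° + 63.43°) = -127.97°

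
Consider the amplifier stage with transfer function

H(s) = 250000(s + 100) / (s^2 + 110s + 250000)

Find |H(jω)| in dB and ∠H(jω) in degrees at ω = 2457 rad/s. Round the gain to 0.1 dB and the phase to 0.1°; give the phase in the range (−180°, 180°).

At s = jω = j2457:
zero (s+100): 100 + j2457 → |·| = √(100²+2457²) = √6046849 ≈ 2459, ∠ = arctan(2457/100) ≈ 87.67°
quadratic: (j2457)² + 110·j2457 + 250000 = -5786849 + j270270 → |·| ≈ 5.7932e+06, ∠ ≈ 177.33°
|H| = 250000 · 2459 / 5.7932e+06 ≈ 106.12
Gain = 20 log₁₀(106.12) ≈ 40.52 dB
∠H = 87.67° − 177.33° = -89.66°

40.5 dB, -89.7°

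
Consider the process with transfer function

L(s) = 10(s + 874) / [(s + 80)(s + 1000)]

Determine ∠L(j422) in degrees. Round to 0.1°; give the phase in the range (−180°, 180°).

At s = jω = j422:
zero (s+874): 874 + j422 → |·| = √(874²+422²) = √941960 ≈ 970.55, ∠ = arctan(422/874) ≈ 25.77°
pole (s+80): 80 + j422 → |·| = √(80²+422²) = √184484 ≈ 429.52, ∠ = arctan(422/80) ≈ 79.27°
pole (s+1000): 1000 + j422 → |·| = √(1000²+422²) = √1178084 ≈ 1085.4, ∠ = arctan(422/1000) ≈ 22.88°
∠L = 25.77° − 102.15° = -76.38°

-76.4°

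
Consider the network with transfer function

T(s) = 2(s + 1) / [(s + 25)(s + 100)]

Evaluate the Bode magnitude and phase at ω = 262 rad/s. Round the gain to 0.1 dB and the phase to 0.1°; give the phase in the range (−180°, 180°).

At s = jω = j262:
zero (s+1): 1 + j262 → |·| = √(1²+262²) = √68645 ≈ 262, ∠ = arctan(262/1) ≈ 89.78°
pole (s+25): 25 + j262 → |·| = √(25²+262²) = √69269 ≈ 263.19, ∠ = arctan(262/25) ≈ 84.55°
pole (s+100): 100 + j262 → |·| = √(100²+262²) = √78644 ≈ 280.44, ∠ = arctan(262/100) ≈ 69.11°
|T| = 2 · 262 / 73809 ≈ 0.0070994
Gain = 20 log₁₀(0.0070994) ≈ -42.98 dB
∠T = 89.78° − 153.66° = -63.88°

-43.0 dB, -63.9°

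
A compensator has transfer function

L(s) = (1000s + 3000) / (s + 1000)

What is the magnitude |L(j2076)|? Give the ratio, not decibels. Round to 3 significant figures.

901

Substitute s = j2076:
Numerator: 1000(j2076) + 3000 = 3000 + j2076000
Denominator: (j2076) + 1000 = 1000 + j2076
|N| = √(3000² + 2076000²) ≈ 2.076e+06, ∠N ≈ 89.92°
|D| = √(1000² + 2076²) ≈ 2304.3, ∠D ≈ 64.28°
|L| = 2.076e+06 / 2304.3 ≈ 900.92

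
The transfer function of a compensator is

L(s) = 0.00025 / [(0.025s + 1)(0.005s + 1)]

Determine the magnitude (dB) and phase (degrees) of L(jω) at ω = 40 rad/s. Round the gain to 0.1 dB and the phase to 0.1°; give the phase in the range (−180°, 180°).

At ω = 40 rad/s:
pole (1 + j40·0.025) = 1 + j1 → |·| ≈ 1.4142, ∠ ≈ 45.00°
pole (1 + j40·0.005) = 1 + j0.2 → |·| ≈ 1.0198, ∠ ≈ 11.31°
|L| = 0.00025 · 1 / (1.4142 · 1.0198) ≈ 0.00017335
Gain = 20 log₁₀(0.00017335) ≈ -75.22 dB
∠L = (0°) − (45.00° + 11.31°) = -56.31°

-75.2 dB, -56.3°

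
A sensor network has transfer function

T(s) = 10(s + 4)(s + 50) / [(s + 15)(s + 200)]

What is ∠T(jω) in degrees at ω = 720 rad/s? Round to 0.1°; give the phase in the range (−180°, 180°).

12.4°

At s = jω = j720:
zero (s+4): 4 + j720 → |·| = √(4²+720²) = √518416 ≈ 720.01, ∠ = arctan(720/4) ≈ 89.68°
zero (s+50): 50 + j720 → |·| = √(50²+720²) = √520900 ≈ 721.73, ∠ = arctan(720/50) ≈ 86.03°
pole (s+15): 15 + j720 → |·| = √(15²+720²) = √518625 ≈ 720.16, ∠ = arctan(720/15) ≈ 88.81°
pole (s+200): 200 + j720 → |·| = √(200²+720²) = √558400 ≈ 747.26, ∠ = arctan(720/200) ≈ 74.48°
∠T = 175.71° − 163.29° = 12.42°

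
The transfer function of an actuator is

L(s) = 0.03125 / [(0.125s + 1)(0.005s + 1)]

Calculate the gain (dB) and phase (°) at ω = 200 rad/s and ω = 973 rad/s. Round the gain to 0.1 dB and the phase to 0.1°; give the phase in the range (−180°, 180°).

At ω = 200 rad/s:
pole (1 + j200·0.125) = 1 + j25 → |·| ≈ 25.02, ∠ ≈ 87.71°
pole (1 + j200·0.005) = 1 + j1 → |·| ≈ 1.4142, ∠ ≈ 45.00°
|L| = 0.03125 · 1 / (25.02 · 1.4142) ≈ 0.00088319
Gain = 20 log₁₀(0.00088319) ≈ -61.08 dB
∠L = (0°) − (87.71° + 45.00°) = -132.71°

At ω = 973 rad/s:
pole (1 + j973·0.125) = 1 + j121.625 → |·| ≈ 121.63, ∠ ≈ 89.53°
pole (1 + j973·0.005) = 1 + j4.865 → |·| ≈ 4.9667, ∠ ≈ 78.38°
|L| = 0.03125 · 1 / (121.63 · 4.9667) ≈ 5.173e-05
Gain = 20 log₁₀(5.173e-05) ≈ -85.73 dB
∠L = (0°) − (89.53° + 78.38°) = -167.91°

ω = 200: -61.1 dB, -132.7°; ω = 973: -85.7 dB, -167.9°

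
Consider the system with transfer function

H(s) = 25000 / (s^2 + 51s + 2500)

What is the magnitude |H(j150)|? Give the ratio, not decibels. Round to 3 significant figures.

At s = jω = j150:
quadratic: (j150)² + 51·j150 + 2500 = -20000 + j7650 → |·| ≈ 21413, ∠ ≈ 159.07°
|H| = 25000 / 21413 ≈ 1.1675

1.17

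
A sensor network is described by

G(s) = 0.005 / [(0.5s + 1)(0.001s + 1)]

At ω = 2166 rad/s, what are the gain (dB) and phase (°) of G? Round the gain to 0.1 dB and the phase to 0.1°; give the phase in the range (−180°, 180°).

At ω = 2166 rad/s:
pole (1 + j2166·0.5) = 1 + j1083 → |·| ≈ 1083, ∠ ≈ 89.95°
pole (1 + j2166·0.001) = 1 + j2.166 → |·| ≈ 2.3857, ∠ ≈ 65.22°
|G| = 0.005 · 1 / (1083 · 2.3857) ≈ 1.9352e-06
Gain = 20 log₁₀(1.9352e-06) ≈ -114.27 dB
∠G = (0°) − (89.95° + 65.22°) = -155.17°

-114.3 dB, -155.2°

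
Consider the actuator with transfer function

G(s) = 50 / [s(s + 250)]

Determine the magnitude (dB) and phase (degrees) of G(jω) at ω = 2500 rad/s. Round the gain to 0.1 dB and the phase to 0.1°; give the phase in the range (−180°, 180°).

-102.0 dB, -174.3°

At s = jω = j2500:
pole (s+250): 250 + j2500 → |·| = √(250²+2500²) = √6312500 ≈ 2512.5, ∠ = arctan(2500/250) ≈ 84.29°
pole at origin: |s| = 2500, ∠ = 90.00° (in denominator)
|G| = 50 / 6.2812e+06 ≈ 7.9603e-06
Gain = 20 log₁₀(7.9603e-06) ≈ -101.98 dB
∠G = 0.00° − 174.29° = -174.29°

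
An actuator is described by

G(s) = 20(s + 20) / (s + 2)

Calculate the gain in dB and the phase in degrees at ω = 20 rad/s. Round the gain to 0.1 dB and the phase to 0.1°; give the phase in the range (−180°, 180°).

29.0 dB, -39.3°

At s = jω = j20:
zero (s+20): 20 + j20 → |·| = √(20²+20²) = √800 ≈ 28.284, ∠ = arctan(20/20) ≈ 45.00°
pole (s+2): 2 + j20 → |·| = √(2²+20²) = √404 ≈ 20.1, ∠ = arctan(20/2) ≈ 84.29°
|G| = 20 · 28.284 / 20.1 ≈ 28.143
Gain = 20 log₁₀(28.143) ≈ 28.99 dB
∠G = 45.00° − 84.29° = -39.29°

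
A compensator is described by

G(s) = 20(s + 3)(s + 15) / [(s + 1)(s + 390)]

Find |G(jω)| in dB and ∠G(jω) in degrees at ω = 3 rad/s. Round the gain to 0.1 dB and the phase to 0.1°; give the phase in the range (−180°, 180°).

At s = jω = j3:
zero (s+3): 3 + j3 → |·| = √(3²+3²) = √18 ≈ 4.2426, ∠ = arctan(3/3) ≈ 45.00°
zero (s+15): 15 + j3 → |·| = √(15²+3²) = √234 ≈ 15.297, ∠ = arctan(3/15) ≈ 11.31°
pole (s+1): 1 + j3 → |·| = √(1²+3²) = √10 ≈ 3.1623, ∠ = arctan(3/1) ≈ 71.57°
pole (s+390): 390 + j3 → |·| = √(390²+3²) = √152109 ≈ 390.01, ∠ = arctan(3/390) ≈ 0.44°
|G| = 20 · 64.899 / 1233.3 ≈ 1.0524
Gain = 20 log₁₀(1.0524) ≈ 0.44 dB
∠G = 56.31° − 72.01° = -15.70°

0.4 dB, -15.7°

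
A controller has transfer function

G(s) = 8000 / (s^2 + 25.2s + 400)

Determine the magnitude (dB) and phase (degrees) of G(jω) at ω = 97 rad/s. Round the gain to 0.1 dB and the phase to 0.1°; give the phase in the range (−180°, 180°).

At s = jω = j97:
quadratic: (j97)² + 25.2·j97 + 400 = -9009 + j2444.4 → |·| ≈ 9334.7, ∠ ≈ 164.82°
|G| = 8000 / 9334.7 ≈ 0.85702
Gain = 20 log₁₀(0.85702) ≈ -1.34 dB
∠G = 0.00° − 164.82° = -164.82°

-1.3 dB, -164.8°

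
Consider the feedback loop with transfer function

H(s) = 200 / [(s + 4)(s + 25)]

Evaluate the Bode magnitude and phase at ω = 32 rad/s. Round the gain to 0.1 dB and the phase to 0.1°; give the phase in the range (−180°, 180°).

At s = jω = j32:
pole (s+4): 4 + j32 → |·| = √(4²+32²) = √1040 ≈ 32.249, ∠ = arctan(32/4) ≈ 82.87°
pole (s+25): 25 + j32 → |·| = √(25²+32²) = √1649 ≈ 40.608, ∠ = arctan(32/25) ≈ 52.00°
|H| = 200 / 1309.6 ≈ 0.15272
Gain = 20 log₁₀(0.15272) ≈ -16.32 dB
∠H = 0.00° − 134.87° = -134.87°

-16.3 dB, -134.9°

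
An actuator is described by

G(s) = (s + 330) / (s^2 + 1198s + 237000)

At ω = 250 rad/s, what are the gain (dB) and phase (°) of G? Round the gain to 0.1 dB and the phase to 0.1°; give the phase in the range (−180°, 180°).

-58.5 dB, -22.6°

Substitute s = j250:
Numerator: (j250) + 330 = 330 + j250
Denominator: (j250)^2 + 1198(j250) + 237000 = 174500 + j299500
|N| = √(330² + 250²) ≈ 414, ∠N ≈ 37.15°
|D| = √(174500² + 299500²) ≈ 3.4663e+05, ∠D ≈ 59.77°
|G| = 414 / 3.4663e+05 ≈ 0.0011944
Gain = 20 log₁₀(0.0011944) ≈ -58.46 dB
∠G = 37.15° − 59.77° = -22.62°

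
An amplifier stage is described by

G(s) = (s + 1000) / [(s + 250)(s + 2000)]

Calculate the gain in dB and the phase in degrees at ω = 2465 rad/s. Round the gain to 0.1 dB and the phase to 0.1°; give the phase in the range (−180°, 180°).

-69.4 dB, -67.2°

At s = jω = j2465:
zero (s+1000): 1000 + j2465 → |·| = √(1000²+2465²) = √7076225 ≈ 2660.1, ∠ = arctan(2465/1000) ≈ 67.92°
pole (s+250): 250 + j2465 → |·| = √(250²+2465²) = √6138725 ≈ 2477.6, ∠ = arctan(2465/250) ≈ 84.21°
pole (s+2000): 2000 + j2465 → |·| = √(2000²+2465²) = √10076225 ≈ 3174.3, ∠ = arctan(2465/2000) ≈ 50.95°
|G| = 1 · 2660.1 / 7.8646e+06 ≈ 0.00033824
Gain = 20 log₁₀(0.00033824) ≈ -69.42 dB
∠G = 67.92° − 135.16° = -67.24°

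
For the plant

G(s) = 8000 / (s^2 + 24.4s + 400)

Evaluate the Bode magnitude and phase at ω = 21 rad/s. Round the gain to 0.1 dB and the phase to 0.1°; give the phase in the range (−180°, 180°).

At s = jω = j21:
quadratic: (j21)² + 24.4·j21 + 400 = -41 + j512.4 → |·| ≈ 514.04, ∠ ≈ 94.57°
|G| = 8000 / 514.04 ≈ 15.563
Gain = 20 log₁₀(15.563) ≈ 23.84 dB
∠G = 0.00° − 94.57° = -94.57°

23.8 dB, -94.6°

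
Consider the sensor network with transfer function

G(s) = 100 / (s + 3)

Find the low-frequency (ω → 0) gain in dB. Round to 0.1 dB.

30.5 dB

G(0) = 100 / 3 ≈ 33.333
20 log₁₀(33.333) ≈ 30.46 dB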